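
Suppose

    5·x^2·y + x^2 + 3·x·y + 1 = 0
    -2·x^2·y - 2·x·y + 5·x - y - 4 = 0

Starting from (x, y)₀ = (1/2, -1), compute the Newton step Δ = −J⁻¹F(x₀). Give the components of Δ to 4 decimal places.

At (1/2, -1): F = (-1.5000, 1.0000).
Jacobian J = [[10·x·y + 2·x + 3·y, 5·x^2 + 3·x], [-4·x·y - 2·y + 5, -2·x^2 - 2·x - 1]].
At the point, J = [[-7.0000, 2.7500], [9.0000, -2.5000]] (det J = -7.2500).
Solving J·Δ = −F gives Δ = (0.1379, 0.8966).

(0.1379, 0.8966)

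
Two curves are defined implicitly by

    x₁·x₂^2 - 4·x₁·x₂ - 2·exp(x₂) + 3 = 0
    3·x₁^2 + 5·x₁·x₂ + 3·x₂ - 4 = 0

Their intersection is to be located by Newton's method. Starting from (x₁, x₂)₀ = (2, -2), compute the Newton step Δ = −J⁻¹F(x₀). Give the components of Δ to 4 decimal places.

At (2, -2): F = (26.729329, -18.0000).
Jacobian J = [[x₂^2 - 4·x₂, 2·x₁·x₂ - 4·x₁ - 2·exp(x₂)], [6·x₁ + 5·x₂, 5·x₁ + 3]].
At the point, J = [[12.0000, -16.270671], [2.0000, 13.0000]] (det J = 188.541341).
Solving J·Δ = −F gives Δ = (-0.2896, 1.4292).

(-0.2896, 1.4292)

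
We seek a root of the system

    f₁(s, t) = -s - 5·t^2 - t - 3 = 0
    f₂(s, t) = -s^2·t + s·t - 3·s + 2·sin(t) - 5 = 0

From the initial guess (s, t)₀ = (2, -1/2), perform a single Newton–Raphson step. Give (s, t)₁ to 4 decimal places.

(-5.2449, -0.8737)

At (2, -1/2): F = (-5.7500, -10.958851).
Jacobian J = [[-1, -10·t - 1], [-2·s·t + t - 3, -s^2 + s + 2·cos(t)]].
At the point, J = [[-1.0000, 4.0000], [-1.5000, -0.244835]] (det J = 6.244835).
Solving J·Δ = −F gives Δ = (-7.2449, -0.3737).
Then the next iterate is (s, t)₁ = (-5.2449, -0.8737).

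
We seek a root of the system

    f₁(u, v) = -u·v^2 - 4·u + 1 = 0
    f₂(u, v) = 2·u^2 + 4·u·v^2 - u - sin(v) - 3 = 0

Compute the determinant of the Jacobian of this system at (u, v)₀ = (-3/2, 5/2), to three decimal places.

164.288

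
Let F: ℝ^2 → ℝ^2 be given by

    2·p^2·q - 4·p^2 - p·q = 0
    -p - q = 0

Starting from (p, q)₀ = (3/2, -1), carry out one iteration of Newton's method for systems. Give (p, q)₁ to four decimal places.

(0.8250, -0.8250)

At (3/2, -1): F = (-12.0000, -0.5000).
Jacobian J = [[4·p·q - 8·p - q, 2·p^2 - p], [-1, -1]].
At the point, J = [[-17.0000, 3.0000], [-1.0000, -1.0000]] (det J = 20.0000).
Solving J·Δ = −F gives Δ = (-0.6750, 0.1750).
Then the next iterate is (p, q)₁ = (0.8250, -0.8250).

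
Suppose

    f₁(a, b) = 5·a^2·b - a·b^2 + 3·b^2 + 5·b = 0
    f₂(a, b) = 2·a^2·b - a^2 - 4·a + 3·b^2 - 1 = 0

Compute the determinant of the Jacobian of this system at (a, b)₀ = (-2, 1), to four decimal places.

J = [[10·a·b - b^2, 5·a^2 - 2·a·b + 6·b + 5], [4·a·b - 2·a - 4, 2·a^2 + 6·b]].
At the point, J = [[-21.0000, 35.0000], [-8.0000, 14.0000]].
det J = -14.0000.

-14.0000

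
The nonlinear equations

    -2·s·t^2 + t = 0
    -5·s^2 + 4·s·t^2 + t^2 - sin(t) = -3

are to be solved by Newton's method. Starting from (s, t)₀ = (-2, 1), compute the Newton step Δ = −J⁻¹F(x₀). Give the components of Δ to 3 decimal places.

(0.807, -0.376)

At (-2, 1): F = (5.000, -24.84147).
Jacobian J = [[-2·t^2, -4·s·t + 1], [-10·s + 4·t^2, 8·s·t + 2·t - cos(t)]].
At the point, J = [[-2.000, 9.000], [24.000, -14.54030]] (det J = -186.91940).
Solving J·Δ = −F gives Δ = (0.807, -0.376).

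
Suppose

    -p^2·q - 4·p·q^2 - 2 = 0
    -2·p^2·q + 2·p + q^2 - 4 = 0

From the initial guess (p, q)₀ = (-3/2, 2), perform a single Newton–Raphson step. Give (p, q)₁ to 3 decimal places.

(-0.658, 1.583)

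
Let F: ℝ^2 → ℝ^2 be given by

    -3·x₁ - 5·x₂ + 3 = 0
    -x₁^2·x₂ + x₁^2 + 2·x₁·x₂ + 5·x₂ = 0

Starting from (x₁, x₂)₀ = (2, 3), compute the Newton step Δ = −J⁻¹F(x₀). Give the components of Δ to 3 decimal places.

At (2, 3): F = (-18.000, 19.000).
Jacobian J = [[-3, -5], [-2·x₁·x₂ + 2·x₁ + 2·x₂, -x₁^2 + 2·x₁ + 5]].
At the point, J = [[-3.000, -5.000], [-2.000, 5.000]] (det J = -25.000).
Solving J·Δ = −F gives Δ = (0.200, -3.720).

(0.200, -3.720)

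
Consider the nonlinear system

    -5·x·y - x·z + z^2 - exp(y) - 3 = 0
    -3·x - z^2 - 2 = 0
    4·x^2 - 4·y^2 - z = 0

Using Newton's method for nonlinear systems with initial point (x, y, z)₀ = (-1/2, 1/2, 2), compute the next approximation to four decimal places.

At (-1/2, 1/2, 2): F = (1.601279, -4.5000, -2.0000).
Jacobian J = [[-5·y - z, -5·x - exp(y), -x + 2·z], [-3, 0, -2·z], [8·x, -8·y, -1]].
At the point, J = [[-4.5000, 0.851279, 4.5000], [-3.0000, 0.0000, -4.0000], [-4.0000, -4.0000, -1.0000]] (det J = 137.066623).
Solving J·Δ = −F gives Δ = (-0.4258, 0.1272, -0.8057).
Then the next iterate is (x, y, z)₁ = (-0.9258, 0.6272, 1.1943).

(-0.9258, 0.6272, 1.1943)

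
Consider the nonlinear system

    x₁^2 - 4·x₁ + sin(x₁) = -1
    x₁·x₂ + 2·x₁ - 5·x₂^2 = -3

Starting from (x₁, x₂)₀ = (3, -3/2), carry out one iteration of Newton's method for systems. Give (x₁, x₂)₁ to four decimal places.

(4.8405, -1.1761)

At (3, -3/2): F = (-1.858880, -6.7500).
Jacobian J = [[2·x₁ + cos(x₁) - 4, 0], [x₂ + 2, x₁ - 10·x₂]].
At the point, J = [[1.010008, 0.0000], [0.5000, 18.0000]] (det J = 18.180135).
Solving J·Δ = −F gives Δ = (1.8405, 0.3239).
Then the next iterate is (x₁, x₂)₁ = (4.8405, -1.1761).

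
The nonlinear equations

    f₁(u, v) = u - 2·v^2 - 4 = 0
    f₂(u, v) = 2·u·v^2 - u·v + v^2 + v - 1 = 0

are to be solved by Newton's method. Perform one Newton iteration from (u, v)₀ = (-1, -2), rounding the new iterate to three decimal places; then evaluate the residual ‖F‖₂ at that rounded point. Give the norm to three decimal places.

5.680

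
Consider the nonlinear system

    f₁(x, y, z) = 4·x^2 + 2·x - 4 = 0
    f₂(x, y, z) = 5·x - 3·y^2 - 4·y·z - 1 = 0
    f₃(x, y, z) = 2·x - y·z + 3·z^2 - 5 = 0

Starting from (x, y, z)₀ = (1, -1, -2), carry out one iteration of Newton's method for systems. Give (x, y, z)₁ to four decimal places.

At (1, -1, -2): F = (2.0000, -7.0000, 7.0000).
Jacobian J = [[8·x + 2, 0, 0], [5, -6·y - 4·z, -4·y], [2, -z, -y + 6·z]].
At the point, J = [[10.0000, 0.0000, 0.0000], [5.0000, 14.0000, 4.0000], [2.0000, 2.0000, -11.0000]] (det J = -1620.0000).
Solving J·Δ = −F gives Δ = (-0.2000, 0.3802, 0.6691).
Then the next iterate is (x, y, z)₁ = (0.8000, -0.6198, -1.3309).

(0.8000, -0.6198, -1.3309)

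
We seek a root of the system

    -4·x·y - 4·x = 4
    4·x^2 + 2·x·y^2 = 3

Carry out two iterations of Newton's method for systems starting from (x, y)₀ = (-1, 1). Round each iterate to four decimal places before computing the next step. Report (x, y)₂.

(-0.8585, 0.1403)

At (-1, 1): F = (4.0000, -1.0000).
Jacobian J = [[-4·y - 4, -4·x], [8·x + 2·y^2, 4·x·y]].
At the point, J = [[-8.0000, 4.0000], [-6.0000, -4.0000]] (det J = 56.0000).
Solving J·Δ = −F gives Δ = (0.2143, -0.5714).
Then the next iterate is (x, y)₁ = (-0.7857, 0.4286).
Round to (-0.7857, 0.4286) and repeat: F = (0.489804, -0.819365), J = [[-5.7144, 3.1428], [-5.918204, -1.347004]].
Δ = (-0.0728, -0.2883), so (x, y)₂ = (-0.8585, 0.1403).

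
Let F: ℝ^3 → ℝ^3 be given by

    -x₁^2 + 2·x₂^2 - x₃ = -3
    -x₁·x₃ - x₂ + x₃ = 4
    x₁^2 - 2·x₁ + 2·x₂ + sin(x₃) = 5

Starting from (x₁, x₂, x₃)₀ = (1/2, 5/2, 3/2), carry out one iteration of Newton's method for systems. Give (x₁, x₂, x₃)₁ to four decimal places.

At (1/2, 5/2, 3/2): F = (13.7500, -5.7500, 0.247495).
Jacobian J = [[-2·x₁, 4·x₂, -1], [-x₃, -1, -x₁ + 1], [2·x₁ - 2, 2, cos(x₃)]].
At the point, J = [[-1.0000, 10.0000, -1.0000], [-1.5000, -1.0000, 0.5000], [-1.0000, 2.0000, 0.070737]] (det J = 1.131795).
Solving J·Δ = −F gives Δ = (-1.6211, -1.0918, 4.4532).
Then the next iterate is (x₁, x₂, x₃)₁ = (-1.1211, 1.4082, 5.9532).

(-1.1211, 1.4082, 5.9532)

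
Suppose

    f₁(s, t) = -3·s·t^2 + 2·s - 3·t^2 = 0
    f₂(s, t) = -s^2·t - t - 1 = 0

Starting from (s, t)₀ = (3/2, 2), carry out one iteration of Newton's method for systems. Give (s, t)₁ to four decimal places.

(0.5695, 1.4102)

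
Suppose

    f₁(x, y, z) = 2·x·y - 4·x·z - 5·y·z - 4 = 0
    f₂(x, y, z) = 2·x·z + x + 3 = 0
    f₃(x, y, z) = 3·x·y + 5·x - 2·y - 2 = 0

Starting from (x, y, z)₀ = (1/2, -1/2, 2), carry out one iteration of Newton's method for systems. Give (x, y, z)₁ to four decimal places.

At (1/2, -1/2, 2): F = (-3.5000, 5.5000, 0.7500).
Jacobian J = [[2·y - 4·z, 2·x - 5·z, -4·x - 5·y], [2·z + 1, 0, 2·x], [3·y + 5, 3·x - 2, 0]].
At the point, J = [[-9.0000, -9.0000, 0.5000], [5.0000, 0.0000, 1.0000], [3.5000, -0.5000, 0.0000]] (det J = -37.2500).
Solving J·Δ = −F gives Δ = (-0.2651, -0.3557, -4.1745).
Then the next iterate is (x, y, z)₁ = (0.2349, -0.8557, -2.1745).

(0.2349, -0.8557, -2.1745)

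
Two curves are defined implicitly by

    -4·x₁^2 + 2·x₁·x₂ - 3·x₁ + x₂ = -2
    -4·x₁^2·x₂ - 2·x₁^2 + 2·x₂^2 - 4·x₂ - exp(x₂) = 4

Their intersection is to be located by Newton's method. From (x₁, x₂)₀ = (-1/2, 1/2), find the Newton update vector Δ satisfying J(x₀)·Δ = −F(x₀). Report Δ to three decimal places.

At (-1/2, 1/2): F = (2.500, -8.14872).
Jacobian J = [[-8·x₁ + 2·x₂ - 3, 2·x₁ + 1], [-8·x₁·x₂ - 4·x₁, -4·x₁^2 + 4·x₂ - exp(x₂) - 4]].
At the point, J = [[2.000, 0.000], [4.000, -4.64872]] (det J = -9.29744).
Solving J·Δ = −F gives Δ = (-1.250, -2.828).

(-1.250, -2.828)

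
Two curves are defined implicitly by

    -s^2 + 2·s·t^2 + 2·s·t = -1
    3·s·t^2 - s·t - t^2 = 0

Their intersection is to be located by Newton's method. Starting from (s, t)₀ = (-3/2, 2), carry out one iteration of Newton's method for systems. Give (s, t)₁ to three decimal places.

At (-3/2, 2): F = (-19.250, -19.000).
Jacobian J = [[-2·s + 2·t^2 + 2·t, 4·s·t + 2·s], [3·t^2 - t, 6·s·t - s - 2·t]].
At the point, J = [[15.000, -15.000], [10.000, -20.500]] (det J = -157.500).
Solving J·Δ = −F gives Δ = (0.696, -0.587).
Then the next iterate is (s, t)₁ = (-0.804, 1.413).

(-0.804, 1.413)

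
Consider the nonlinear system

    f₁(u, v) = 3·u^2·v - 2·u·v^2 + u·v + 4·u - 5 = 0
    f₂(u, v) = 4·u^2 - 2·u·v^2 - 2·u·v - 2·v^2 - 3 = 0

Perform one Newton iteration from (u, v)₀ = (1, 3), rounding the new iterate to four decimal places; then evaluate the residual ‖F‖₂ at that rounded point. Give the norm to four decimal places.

At (1, 3): F = (-7.0000, -41.0000).
Jacobian J = [[6·u·v - 2·v^2 + v + 4, 3·u^2 - 4·u·v + u], [8·u - 2·v^2 - 2·v, -4·u·v - 2·u - 4·v]].
At the point, J = [[7.0000, -8.0000], [-16.0000, -26.0000]] (det J = -310.0000).
Solving J·Δ = −F gives Δ = (-0.4710, -1.2871).
Then the next iterate is (u, v)₁ = (0.5290, 1.7129).
Re-evaluating at (0.5290, 1.7129): F = (-3.644057, -12.665137), so ‖F‖₂ = 13.1790.

13.1790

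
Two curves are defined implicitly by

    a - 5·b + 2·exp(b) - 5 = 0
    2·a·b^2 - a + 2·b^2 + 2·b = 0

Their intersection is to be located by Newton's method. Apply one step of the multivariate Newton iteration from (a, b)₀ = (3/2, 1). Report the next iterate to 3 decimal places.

At (3/2, 1): F = (-3.06344, 5.500).
Jacobian J = [[1, 2·exp(b) - 5], [2·b^2 - 1, 4·a·b + 4·b + 2]].
At the point, J = [[1.000, 0.43656], [1.000, 12.000]] (det J = 11.56344).
Solving J·Δ = −F gives Δ = (3.387, -0.741).
Then the next iterate is (a, b)₁ = (4.887, 0.259).

(4.887, 0.259)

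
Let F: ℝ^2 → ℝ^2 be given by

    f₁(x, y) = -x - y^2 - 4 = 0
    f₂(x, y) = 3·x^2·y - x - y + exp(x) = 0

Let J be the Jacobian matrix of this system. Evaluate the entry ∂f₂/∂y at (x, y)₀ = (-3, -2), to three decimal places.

∂f₂/∂y = 3·x^2 - 1.
At (-3, -2) this is 26.000.

26.000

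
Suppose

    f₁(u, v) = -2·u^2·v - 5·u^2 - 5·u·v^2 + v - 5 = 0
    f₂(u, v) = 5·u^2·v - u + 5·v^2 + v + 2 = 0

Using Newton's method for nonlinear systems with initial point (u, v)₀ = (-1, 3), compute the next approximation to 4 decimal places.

(9.7324, 10.4085)

At (-1, 3): F = (32.0000, 66.0000).
Jacobian J = [[-4·u·v - 10·u - 5·v^2, -2·u^2 - 10·u·v + 1], [10·u·v - 1, 5·u^2 + 10·v + 1]].
At the point, J = [[-23.0000, 29.0000], [-31.0000, 36.0000]] (det J = 71.0000).
Solving J·Δ = −F gives Δ = (10.7324, 7.4085).
Then the next iterate is (u, v)₁ = (9.7324, 10.4085).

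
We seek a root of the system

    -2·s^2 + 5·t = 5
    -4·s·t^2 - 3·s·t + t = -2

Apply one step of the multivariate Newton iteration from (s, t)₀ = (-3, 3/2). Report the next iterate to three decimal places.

(-1.494, 0.985)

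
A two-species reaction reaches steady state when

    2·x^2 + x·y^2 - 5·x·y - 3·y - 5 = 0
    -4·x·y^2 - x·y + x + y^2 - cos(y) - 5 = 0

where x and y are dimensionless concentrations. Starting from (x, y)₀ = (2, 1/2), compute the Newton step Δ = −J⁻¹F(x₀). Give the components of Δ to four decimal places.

At (2, 1/2): F = (-3.0000, -6.627583).
Jacobian J = [[4·x + y^2 - 5·y, 2·x·y - 5·x - 3], [-4·y^2 - y + 1, -8·x·y - x + 2·y + sin(y)]].
At the point, J = [[5.7500, -11.0000], [-0.5000, -8.520574]] (det J = -54.493303).
Solving J·Δ = −F gives Δ = (-0.8688, -0.7269).

(-0.8688, -0.7269)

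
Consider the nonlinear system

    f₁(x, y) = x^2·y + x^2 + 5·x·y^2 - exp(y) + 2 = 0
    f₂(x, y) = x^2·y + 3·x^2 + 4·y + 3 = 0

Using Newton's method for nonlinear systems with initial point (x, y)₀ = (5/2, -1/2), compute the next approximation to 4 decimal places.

At (5/2, -1/2): F = (7.643469, 16.6250).
Jacobian J = [[2·x·y + 2·x + 5·y^2, x^2 + 10·x·y - exp(y)], [2·x·y + 6·x, x^2 + 4]].
At the point, J = [[3.7500, -6.856531], [12.5000, 10.2500]] (det J = 124.144133).
Solving J·Δ = −F gives Δ = (-1.5493, 0.2674).
Then the next iterate is (x, y)₁ = (0.9507, -0.2326).

(0.9507, -0.2326)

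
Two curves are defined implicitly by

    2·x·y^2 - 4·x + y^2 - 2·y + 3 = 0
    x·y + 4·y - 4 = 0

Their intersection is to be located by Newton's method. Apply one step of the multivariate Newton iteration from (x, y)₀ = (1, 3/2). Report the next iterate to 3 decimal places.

(-0.344, 1.203)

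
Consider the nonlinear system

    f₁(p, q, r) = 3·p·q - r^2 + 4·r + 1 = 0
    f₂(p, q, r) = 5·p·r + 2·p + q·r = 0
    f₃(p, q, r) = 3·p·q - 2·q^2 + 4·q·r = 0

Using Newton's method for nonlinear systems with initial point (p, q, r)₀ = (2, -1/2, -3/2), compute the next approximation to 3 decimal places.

(1.381, 0.102, -0.684)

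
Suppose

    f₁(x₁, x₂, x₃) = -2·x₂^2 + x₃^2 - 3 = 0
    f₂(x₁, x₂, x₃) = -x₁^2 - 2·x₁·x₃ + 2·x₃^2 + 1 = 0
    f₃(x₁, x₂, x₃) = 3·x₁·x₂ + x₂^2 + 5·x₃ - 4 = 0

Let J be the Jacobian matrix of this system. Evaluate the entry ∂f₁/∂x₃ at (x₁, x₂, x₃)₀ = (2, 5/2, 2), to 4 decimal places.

4.0000

∂f₁/∂x₃ = 2·x₃.
At (2, 5/2, 2) this is 4.0000.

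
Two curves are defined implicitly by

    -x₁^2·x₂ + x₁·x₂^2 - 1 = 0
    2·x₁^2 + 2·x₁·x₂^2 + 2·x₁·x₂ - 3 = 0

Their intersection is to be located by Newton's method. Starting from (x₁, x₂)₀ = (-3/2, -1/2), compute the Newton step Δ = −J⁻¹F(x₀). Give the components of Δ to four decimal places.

(0.3462, -0.9103)

At (-3/2, -1/2): F = (-0.2500, 2.2500).
Jacobian J = [[-2·x₁·x₂ + x₂^2, -x₁^2 + 2·x₁·x₂], [4·x₁ + 2·x₂^2 + 2·x₂, 4·x₁·x₂ + 2·x₁]].
At the point, J = [[-1.2500, -0.7500], [-6.5000, 0.0000]] (det J = -4.8750).
Solving J·Δ = −F gives Δ = (0.3462, -0.9103).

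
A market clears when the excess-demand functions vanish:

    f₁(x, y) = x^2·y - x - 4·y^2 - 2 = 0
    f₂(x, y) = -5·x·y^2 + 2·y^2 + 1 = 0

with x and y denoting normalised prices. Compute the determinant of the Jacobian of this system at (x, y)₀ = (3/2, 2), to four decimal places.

-385.0000

J = [[2·x·y - 1, x^2 - 8·y], [-5·y^2, -10·x·y + 4·y]].
At the point, J = [[5.0000, -13.7500], [-20.0000, -22.0000]].
det J = -385.0000.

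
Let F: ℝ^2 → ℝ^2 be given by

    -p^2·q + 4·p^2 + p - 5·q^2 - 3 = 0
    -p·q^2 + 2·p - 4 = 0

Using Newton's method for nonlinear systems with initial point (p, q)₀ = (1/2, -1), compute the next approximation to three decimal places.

(7.933, -4.933)

At (1/2, -1): F = (-6.250, -3.500).
Jacobian J = [[-2·p·q + 8·p + 1, -p^2 - 10·q], [-q^2 + 2, -2·p·q]].
At the point, J = [[6.000, 9.750], [1.000, 1.000]] (det J = -3.750).
Solving J·Δ = −F gives Δ = (7.433, -3.933).
Then the next iterate is (p, q)₁ = (7.933, -4.933).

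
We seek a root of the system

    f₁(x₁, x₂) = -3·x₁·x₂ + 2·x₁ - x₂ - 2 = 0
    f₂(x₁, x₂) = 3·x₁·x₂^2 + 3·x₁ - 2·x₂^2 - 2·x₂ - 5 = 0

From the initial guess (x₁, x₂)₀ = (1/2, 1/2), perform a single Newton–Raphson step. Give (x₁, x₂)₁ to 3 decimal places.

(1.231, -0.254)

At (1/2, 1/2): F = (-2.250, -4.625).
Jacobian J = [[-3·x₂ + 2, -3·x₁ - 1], [3·x₂^2 + 3, 6·x₁·x₂ - 4·x₂ - 2]].
At the point, J = [[0.500, -2.500], [3.750, -2.500]] (det J = 8.125).
Solving J·Δ = −F gives Δ = (0.731, -0.754).
Then the next iterate is (x₁, x₂)₁ = (1.231, -0.254).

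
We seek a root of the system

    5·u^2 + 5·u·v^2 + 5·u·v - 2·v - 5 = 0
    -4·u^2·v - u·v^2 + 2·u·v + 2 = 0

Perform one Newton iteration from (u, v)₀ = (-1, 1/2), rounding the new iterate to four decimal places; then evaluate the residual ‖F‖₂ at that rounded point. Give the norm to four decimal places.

0.5634

At (-1, 1/2): F = (-4.7500, -0.7500).
Jacobian J = [[10·u + 5·v^2 + 5·v, 10·u·v + 5·u - 2], [-8·u·v - v^2 + 2·v, -4·u^2 - 2·u·v + 2·u]].
At the point, J = [[-6.2500, -12.0000], [4.7500, -5.0000]] (det J = 88.2500).
Solving J·Δ = −F gives Δ = (-0.1671, -0.3088).
Then the next iterate is (u, v)₁ = (-1.1671, 0.1912).
Re-evaluating at (-1.1671, 0.1912): F = (0.099134, 0.554616), so ‖F‖₂ = 0.5634.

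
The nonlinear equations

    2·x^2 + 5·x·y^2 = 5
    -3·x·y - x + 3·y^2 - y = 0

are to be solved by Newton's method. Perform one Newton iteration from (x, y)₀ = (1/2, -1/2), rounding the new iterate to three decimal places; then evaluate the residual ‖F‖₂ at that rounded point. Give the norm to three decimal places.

At (1/2, -1/2): F = (-3.875, 1.500).
Jacobian J = [[4·x + 5·y^2, 10·x·y], [-3·y - 1, -3·x + 6·y - 1]].
At the point, J = [[3.250, -2.500], [0.500, -5.500]] (det J = -16.625).
Solving J·Δ = −F gives Δ = (1.508, 0.410).
Then the next iterate is (x, y)₁ = (2.008, -0.090).
Re-evaluating at (2.008, -0.090): F = (3.14545, -1.35154), so ‖F‖₂ = 3.424.

3.424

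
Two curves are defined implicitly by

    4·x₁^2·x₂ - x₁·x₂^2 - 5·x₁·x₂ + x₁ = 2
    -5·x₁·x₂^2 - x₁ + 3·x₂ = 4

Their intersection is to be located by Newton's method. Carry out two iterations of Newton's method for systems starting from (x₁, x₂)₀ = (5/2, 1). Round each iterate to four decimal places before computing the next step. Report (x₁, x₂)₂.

(3.5165, -1.4031)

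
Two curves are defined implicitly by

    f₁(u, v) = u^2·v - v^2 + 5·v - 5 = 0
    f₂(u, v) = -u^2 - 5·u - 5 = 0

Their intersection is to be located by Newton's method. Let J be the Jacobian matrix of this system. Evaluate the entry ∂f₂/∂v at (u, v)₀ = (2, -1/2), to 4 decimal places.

∂f₂/∂v = 0.
At (2, -1/2) this is 0.0000.

0.0000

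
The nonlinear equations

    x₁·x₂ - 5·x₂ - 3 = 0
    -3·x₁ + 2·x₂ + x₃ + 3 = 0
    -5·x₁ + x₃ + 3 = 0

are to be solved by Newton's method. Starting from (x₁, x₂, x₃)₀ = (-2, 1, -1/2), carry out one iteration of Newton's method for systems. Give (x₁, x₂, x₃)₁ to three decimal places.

(0.125, -0.125, -2.375)

At (-2, 1, -1/2): F = (-10.000, 10.500, 12.500).
Jacobian J = [[x₂, x₁ - 5, 0], [-3, 2, 1], [-5, 0, 1]].
At the point, J = [[1.000, -7.000, 0.000], [-3.000, 2.000, 1.000], [-5.000, 0.000, 1.000]] (det J = 16.000).
Solving J·Δ = −F gives Δ = (2.125, -1.125, -1.875).
Then the next iterate is (x₁, x₂, x₃)₁ = (0.125, -0.125, -2.375).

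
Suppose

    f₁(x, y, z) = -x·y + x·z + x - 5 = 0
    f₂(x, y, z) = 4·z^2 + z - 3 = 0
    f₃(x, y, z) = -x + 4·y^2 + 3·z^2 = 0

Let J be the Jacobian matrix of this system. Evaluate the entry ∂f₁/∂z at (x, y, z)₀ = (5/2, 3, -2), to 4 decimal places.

2.5000

∂f₁/∂z = x.
At (5/2, 3, -2) this is 2.5000.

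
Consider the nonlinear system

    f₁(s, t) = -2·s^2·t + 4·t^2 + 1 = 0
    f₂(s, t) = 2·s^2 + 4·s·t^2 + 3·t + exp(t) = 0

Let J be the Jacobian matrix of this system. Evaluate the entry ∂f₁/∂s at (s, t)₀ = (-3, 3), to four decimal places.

∂f₁/∂s = -4·s·t.
At (-3, 3) this is 36.0000.

36.0000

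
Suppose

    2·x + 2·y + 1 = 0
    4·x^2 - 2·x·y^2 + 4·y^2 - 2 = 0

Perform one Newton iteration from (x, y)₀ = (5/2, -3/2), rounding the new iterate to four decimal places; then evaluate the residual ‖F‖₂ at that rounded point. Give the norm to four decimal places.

At (5/2, -3/2): F = (3.0000, 20.7500).
Jacobian J = [[2, 2], [8·x - 2·y^2, -4·x·y + 8·y]].
At the point, J = [[2.0000, 2.0000], [15.5000, 3.0000]] (det J = -25.0000).
Solving J·Δ = −F gives Δ = (-1.3000, -0.2000).
Then the next iterate is (x, y)₁ = (1.2000, -1.7000).
Re-evaluating at (1.2000, -1.7000): F = (0.0000, 8.3840), so ‖F‖₂ = 8.3840.

8.3840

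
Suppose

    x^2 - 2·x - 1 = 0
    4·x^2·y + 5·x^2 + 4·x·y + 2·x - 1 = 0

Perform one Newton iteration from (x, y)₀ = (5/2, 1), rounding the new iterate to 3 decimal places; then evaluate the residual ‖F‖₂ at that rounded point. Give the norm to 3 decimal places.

3.774

At (5/2, 1): F = (0.250, 70.250).
Jacobian J = [[2·x - 2, 0], [8·x·y + 10·x + 4·y + 2, 4·x^2 + 4·x]].
At the point, J = [[3.000, 0.000], [51.000, 35.000]] (det J = 105.000).
Solving J·Δ = −F gives Δ = (-0.083, -1.886).
Then the next iterate is (x, y)₁ = (2.417, -0.886).
Re-evaluating at (2.417, -0.886): F = (0.00789, 3.77394), so ‖F‖₂ = 3.774.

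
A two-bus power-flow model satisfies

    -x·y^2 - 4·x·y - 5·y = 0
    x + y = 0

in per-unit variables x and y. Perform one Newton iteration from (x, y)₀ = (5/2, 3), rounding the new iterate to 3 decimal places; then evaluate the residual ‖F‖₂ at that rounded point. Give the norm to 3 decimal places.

814.725

At (5/2, 3): F = (-67.500, 5.500).
Jacobian J = [[-y^2 - 4·y, -2·x·y - 4·x - 5], [1, 1]].
At the point, J = [[-21.000, -30.000], [1.000, 1.000]] (det J = 9.000).
Solving J·Δ = −F gives Δ = (-10.833, 5.333).
Then the next iterate is (x, y)₁ = (-8.333, 8.333).
Re-evaluating at (-8.333, 8.333): F = (814.72482, 0.000), so ‖F‖₂ = 814.725.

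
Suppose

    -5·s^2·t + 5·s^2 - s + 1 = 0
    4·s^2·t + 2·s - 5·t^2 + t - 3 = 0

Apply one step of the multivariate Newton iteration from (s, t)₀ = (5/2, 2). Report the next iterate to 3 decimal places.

(1.751, 1.575)

At (5/2, 2): F = (-32.750, 34.000).
Jacobian J = [[-10·s·t + 10·s - 1, -5·s^2], [8·s·t + 2, 4·s^2 - 10·t + 1]].
At the point, J = [[-26.000, -31.250], [42.000, 6.000]] (det J = 1156.500).
Solving J·Δ = −F gives Δ = (-0.749, -0.425).
Then the next iterate is (s, t)₁ = (1.751, 1.575).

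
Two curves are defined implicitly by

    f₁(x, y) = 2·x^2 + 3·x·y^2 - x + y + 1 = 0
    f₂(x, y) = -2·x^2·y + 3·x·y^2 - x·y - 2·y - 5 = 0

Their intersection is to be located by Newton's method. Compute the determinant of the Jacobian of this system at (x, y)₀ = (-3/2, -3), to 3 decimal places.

104.000

J = [[4·x + 3·y^2 - 1, 6·x·y + 1], [-4·x·y + 3·y^2 - y, -2·x^2 + 6·x·y - x - 2]].
At the point, J = [[20.000, 28.000], [12.000, 22.000]].
det J = 104.000.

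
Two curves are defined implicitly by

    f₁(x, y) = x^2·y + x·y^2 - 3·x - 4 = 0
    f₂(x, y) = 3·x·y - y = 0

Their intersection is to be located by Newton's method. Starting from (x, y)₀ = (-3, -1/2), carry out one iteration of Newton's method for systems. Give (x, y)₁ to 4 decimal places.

(0.7097, -0.5565)

At (-3, -1/2): F = (-0.2500, 5.0000).
Jacobian J = [[2·x·y + y^2 - 3, x^2 + 2·x·y], [3·y, 3·x - 1]].
At the point, J = [[0.2500, 12.0000], [-1.5000, -10.0000]] (det J = 15.5000).
Solving J·Δ = −F gives Δ = (3.7097, -0.0565).
Then the next iterate is (x, y)₁ = (0.7097, -0.5565).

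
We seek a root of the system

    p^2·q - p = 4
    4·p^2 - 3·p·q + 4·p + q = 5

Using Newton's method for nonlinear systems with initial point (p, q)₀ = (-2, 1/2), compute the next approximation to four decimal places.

(-1.2121, 1.0909)

At (-2, 1/2): F = (0.0000, 6.5000).
Jacobian J = [[2·p·q - 1, p^2], [8·p - 3·q + 4, -3·p + 1]].
At the point, J = [[-3.0000, 4.0000], [-13.5000, 7.0000]] (det J = 33.0000).
Solving J·Δ = −F gives Δ = (0.7879, 0.5909).
Then the next iterate is (p, q)₁ = (-1.2121, 1.0909).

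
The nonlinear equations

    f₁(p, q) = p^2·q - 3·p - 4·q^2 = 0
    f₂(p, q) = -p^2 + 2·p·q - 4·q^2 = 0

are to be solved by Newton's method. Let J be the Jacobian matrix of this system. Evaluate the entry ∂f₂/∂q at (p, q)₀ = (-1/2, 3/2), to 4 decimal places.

-13.0000

∂f₂/∂q = 2·p - 8·q.
At (-1/2, 3/2) this is -13.0000.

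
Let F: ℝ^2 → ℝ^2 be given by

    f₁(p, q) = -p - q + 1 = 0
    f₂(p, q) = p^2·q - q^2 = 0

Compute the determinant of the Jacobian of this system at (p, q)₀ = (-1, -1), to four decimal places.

J = [[-1, -1], [2·p·q, p^2 - 2·q]].
At the point, J = [[-1.0000, -1.0000], [2.0000, 3.0000]].
det J = -1.0000.

-1.0000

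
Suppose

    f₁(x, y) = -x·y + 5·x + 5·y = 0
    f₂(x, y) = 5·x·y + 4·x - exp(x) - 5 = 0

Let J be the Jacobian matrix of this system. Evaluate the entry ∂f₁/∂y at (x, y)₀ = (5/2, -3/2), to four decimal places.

∂f₁/∂y = -x + 5.
At (5/2, -3/2) this is 2.5000.

2.5000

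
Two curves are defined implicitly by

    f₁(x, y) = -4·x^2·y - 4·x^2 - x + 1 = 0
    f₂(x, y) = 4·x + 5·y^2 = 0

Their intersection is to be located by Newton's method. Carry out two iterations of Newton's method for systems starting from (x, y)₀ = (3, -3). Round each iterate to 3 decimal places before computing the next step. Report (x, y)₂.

(-1.968, -1.265)

At (3, -3): F = (70.000, 57.000).
Jacobian J = [[-8·x·y - 8·x - 1, -4·x^2], [4, 10·y]].
At the point, J = [[47.000, -36.000], [4.000, -30.000]] (det J = -1266.000).
Solving J·Δ = −F gives Δ = (-0.038, 1.895).
Then the next iterate is (x, y)₁ = (2.962, -1.105).
Round to (2.962, -1.105) and repeat: F = (1.72285, 17.95312), J = [[1.48808, -35.09378], [4.000, -11.050]].
Δ = (-4.930, -0.160), so (x, y)₂ = (-1.968, -1.265).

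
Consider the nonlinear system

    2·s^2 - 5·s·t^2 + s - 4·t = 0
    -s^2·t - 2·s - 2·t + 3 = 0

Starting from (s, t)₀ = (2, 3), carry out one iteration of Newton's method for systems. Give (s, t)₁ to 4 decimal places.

At (2, 3): F = (-92.0000, -19.0000).
Jacobian J = [[4·s - 5·t^2 + 1, -10·s·t - 4], [-2·s·t - 2, -s^2 - 2]].
At the point, J = [[-36.0000, -64.0000], [-14.0000, -6.0000]] (det J = -680.0000).
Solving J·Δ = −F gives Δ = (-0.9765, -0.8882).
Then the next iterate is (s, t)₁ = (1.0235, 2.1118).

(1.0235, 2.1118)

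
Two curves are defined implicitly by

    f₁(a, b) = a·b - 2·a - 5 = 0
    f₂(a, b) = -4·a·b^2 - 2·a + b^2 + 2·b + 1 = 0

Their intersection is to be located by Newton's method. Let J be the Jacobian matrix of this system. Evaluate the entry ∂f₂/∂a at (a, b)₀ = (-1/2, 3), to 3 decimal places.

∂f₂/∂a = -4·b^2 - 2.
At (-1/2, 3) this is -38.000.

-38.000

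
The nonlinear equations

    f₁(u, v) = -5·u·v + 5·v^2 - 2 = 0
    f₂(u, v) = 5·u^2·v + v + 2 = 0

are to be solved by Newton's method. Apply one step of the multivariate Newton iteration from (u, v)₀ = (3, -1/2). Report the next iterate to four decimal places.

(2.4081, -0.2365)

At (3, -1/2): F = (6.7500, -21.0000).
Jacobian J = [[-5·v, -5·u + 10·v], [10·u·v, 5·u^2 + 1]].
At the point, J = [[2.5000, -20.0000], [-15.0000, 46.0000]] (det J = -185.0000).
Solving J·Δ = −F gives Δ = (-0.5919, 0.2635).
Then the next iterate is (u, v)₁ = (2.4081, -0.2365).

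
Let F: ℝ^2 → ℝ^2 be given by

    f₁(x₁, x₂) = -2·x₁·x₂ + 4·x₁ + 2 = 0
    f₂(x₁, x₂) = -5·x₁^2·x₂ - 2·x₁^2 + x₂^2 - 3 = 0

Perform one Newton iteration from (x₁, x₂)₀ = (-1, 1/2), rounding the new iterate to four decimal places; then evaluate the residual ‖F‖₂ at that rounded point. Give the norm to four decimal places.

3.3842

At (-1, 1/2): F = (-1.0000, -7.2500).
Jacobian J = [[-2·x₂ + 4, -2·x₁], [-10·x₁·x₂ - 4·x₁, -5·x₁^2 + 2·x₂]].
At the point, J = [[3.0000, 2.0000], [9.0000, -4.0000]] (det J = -30.0000).
Solving J·Δ = −F gives Δ = (0.6167, -0.4250).
Then the next iterate is (x₁, x₂)₁ = (-0.3833, 0.0750).
Re-evaluating at (-0.3833, 0.0750): F = (0.524295, -3.343307), so ‖F‖₂ = 3.3842.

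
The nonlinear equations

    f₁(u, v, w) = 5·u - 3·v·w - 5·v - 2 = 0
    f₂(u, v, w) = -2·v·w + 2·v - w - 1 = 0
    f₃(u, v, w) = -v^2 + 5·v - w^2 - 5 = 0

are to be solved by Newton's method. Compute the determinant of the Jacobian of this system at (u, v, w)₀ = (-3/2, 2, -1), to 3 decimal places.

J = [[5, -3·w - 5, -3·v], [0, -2·w + 2, -2·v - 1], [0, -2·v + 5, -2·w]].
At the point, J = [[5.000, -2.000, -6.000], [0.000, 4.000, -5.000], [0.000, 1.000, 2.000]].
det J = 65.000.

65.000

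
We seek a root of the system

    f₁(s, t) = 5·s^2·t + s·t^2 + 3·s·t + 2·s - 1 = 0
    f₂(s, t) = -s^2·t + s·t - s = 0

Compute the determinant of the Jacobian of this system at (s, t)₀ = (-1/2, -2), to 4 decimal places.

1.2500

J = [[10·s·t + t^2 + 3·t + 2, 5·s^2 + 2·s·t + 3·s], [-2·s·t + t - 1, -s^2 + s]].
At the point, J = [[10.0000, 1.7500], [-5.0000, -0.7500]].
det J = 1.2500.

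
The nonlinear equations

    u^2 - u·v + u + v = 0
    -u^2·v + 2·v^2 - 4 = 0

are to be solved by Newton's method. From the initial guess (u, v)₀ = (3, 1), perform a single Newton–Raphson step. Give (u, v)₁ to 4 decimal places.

At (3, 1): F = (10.0000, -11.0000).
Jacobian J = [[2·u - v + 1, -u + 1], [-2·u·v, -u^2 + 4·v]].
At the point, J = [[6.0000, -2.0000], [-6.0000, -5.0000]] (det J = -42.0000).
Solving J·Δ = −F gives Δ = (-1.7143, -0.1429).
Then the next iterate is (u, v)₁ = (1.2857, 0.8571).

(1.2857, 0.8571)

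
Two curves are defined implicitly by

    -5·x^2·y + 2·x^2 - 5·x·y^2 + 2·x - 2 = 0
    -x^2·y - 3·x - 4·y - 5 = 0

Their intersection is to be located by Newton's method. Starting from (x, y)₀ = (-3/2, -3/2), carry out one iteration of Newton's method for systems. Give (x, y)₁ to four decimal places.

(3.8364, -6.4836)

At (-3/2, -3/2): F = (33.2500, 8.8750).
Jacobian J = [[-10·x·y + 4·x - 5·y^2 + 2, -5·x^2 - 10·x·y], [-2·x·y - 3, -x^2 - 4]].
At the point, J = [[-37.7500, -33.7500], [-7.5000, -6.2500]] (det J = -17.1875).
Solving J·Δ = −F gives Δ = (5.3364, -4.9836).
Then the next iterate is (x, y)₁ = (3.8364, -6.4836).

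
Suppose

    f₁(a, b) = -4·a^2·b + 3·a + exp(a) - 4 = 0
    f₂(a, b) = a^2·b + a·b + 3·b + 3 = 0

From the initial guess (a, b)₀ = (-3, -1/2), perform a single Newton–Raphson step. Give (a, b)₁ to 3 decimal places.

(-2.095, -0.585)

At (-3, -1/2): F = (5.04979, -1.500).
Jacobian J = [[-8·a·b + exp(a) + 3, -4·a^2], [2·a·b + b, a^2 + a + 3]].
At the point, J = [[-8.95021, -36.000], [2.500, 9.000]] (det J = 9.44808).
Solving J·Δ = −F gives Δ = (0.905, -0.085).
Then the next iterate is (a, b)₁ = (-2.095, -0.585).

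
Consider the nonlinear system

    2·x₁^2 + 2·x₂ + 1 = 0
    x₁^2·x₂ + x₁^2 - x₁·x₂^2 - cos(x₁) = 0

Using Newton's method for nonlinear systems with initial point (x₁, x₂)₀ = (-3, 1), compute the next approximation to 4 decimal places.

(-1.2369, 1.0786)

At (-3, 1): F = (21.0000, 21.989992).
Jacobian J = [[4·x₁, 2], [2·x₁·x₂ + 2·x₁ - x₂^2 + sin(x₁), x₁^2 - 2·x₁·x₂]].
At the point, J = [[-12.0000, 2.0000], [-13.141120, 15.0000]] (det J = -153.717760).
Solving J·Δ = −F gives Δ = (1.7631, 0.0786).
Then the next iterate is (x₁, x₂)₁ = (-1.2369, 1.0786).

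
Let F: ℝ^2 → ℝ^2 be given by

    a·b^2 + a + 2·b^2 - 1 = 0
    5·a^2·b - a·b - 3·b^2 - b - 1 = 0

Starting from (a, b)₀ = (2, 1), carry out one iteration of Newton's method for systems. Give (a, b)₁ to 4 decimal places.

(1.6231, 0.4692)

At (2, 1): F = (5.0000, 13.0000).
Jacobian J = [[b^2 + 1, 2·a·b + 4·b], [10·a·b - b, 5·a^2 - a - 6·b - 1]].
At the point, J = [[2.0000, 8.0000], [19.0000, 11.0000]] (det J = -130.0000).
Solving J·Δ = −F gives Δ = (-0.3769, -0.5308).
Then the next iterate is (a, b)₁ = (1.6231, 0.4692).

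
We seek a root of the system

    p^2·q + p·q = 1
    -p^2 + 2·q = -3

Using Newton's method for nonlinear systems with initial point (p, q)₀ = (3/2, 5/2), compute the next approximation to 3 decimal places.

(1.654, -0.144)

At (3/2, 5/2): F = (8.375, 5.750).
Jacobian J = [[2·p·q + q, p^2 + p], [-2·p, 2]].
At the point, J = [[10.000, 3.750], [-3.000, 2.000]] (det J = 31.250).
Solving J·Δ = −F gives Δ = (0.154, -2.644).
Then the next iterate is (p, q)₁ = (1.654, -0.144).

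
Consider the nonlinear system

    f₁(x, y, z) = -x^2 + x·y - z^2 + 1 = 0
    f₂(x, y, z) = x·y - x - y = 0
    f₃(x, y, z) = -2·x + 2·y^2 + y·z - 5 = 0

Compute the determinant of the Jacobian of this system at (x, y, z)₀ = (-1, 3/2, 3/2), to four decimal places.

J = [[-2·x + y, x, -2·z], [y - 1, x - 1, 0], [-2, 4·y + z, y]].
At the point, J = [[3.5000, -1.0000, -3.0000], [0.5000, -2.0000, 0.0000], [-2.0000, 7.5000, 1.5000]].
det J = -9.0000.

-9.0000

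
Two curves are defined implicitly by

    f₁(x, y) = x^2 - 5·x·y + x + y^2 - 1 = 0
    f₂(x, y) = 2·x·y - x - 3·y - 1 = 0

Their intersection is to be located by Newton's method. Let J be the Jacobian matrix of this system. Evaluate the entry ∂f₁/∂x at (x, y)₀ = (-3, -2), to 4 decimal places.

5.0000

∂f₁/∂x = 2·x - 5·y + 1.
At (-3, -2) this is 5.0000.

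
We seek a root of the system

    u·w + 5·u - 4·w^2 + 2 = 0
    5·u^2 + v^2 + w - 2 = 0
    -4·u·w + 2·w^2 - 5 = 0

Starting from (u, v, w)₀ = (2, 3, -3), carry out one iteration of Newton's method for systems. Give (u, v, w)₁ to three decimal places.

(0.972, 2.223, -1.767)

At (2, 3, -3): F = (-30.000, 24.000, 37.000).
Jacobian J = [[w + 5, 0, u - 8·w], [10·u, 2·v, 1], [-4·w, 0, -4·u + 4·w]].
At the point, J = [[2.000, 0.000, 26.000], [20.000, 6.000, 1.000], [12.000, 0.000, -20.000]] (det J = -2112.000).
Solving J·Δ = −F gives Δ = (-1.028, -0.777, 1.233).
Then the next iterate is (u, v, w)₁ = (0.972, 2.223, -1.767).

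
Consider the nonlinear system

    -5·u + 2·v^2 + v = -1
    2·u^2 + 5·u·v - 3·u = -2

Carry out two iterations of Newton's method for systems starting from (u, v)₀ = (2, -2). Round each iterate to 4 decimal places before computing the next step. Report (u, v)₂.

(0.2975, -0.8981)

At (2, -2): F = (-3.0000, -16.0000).
Jacobian J = [[-5, 4·v + 1], [4·u + 5·v - 3, 5·u]].
At the point, J = [[-5.0000, -7.0000], [-5.0000, 10.0000]] (det J = -85.0000).
Solving J·Δ = −F gives Δ = (-1.6706, 0.7647).
Then the next iterate is (u, v)₁ = (0.3294, -1.2353).
Round to (0.3294, -1.2353) and repeat: F = (1.169632, -0.805730), J = [[-5.0000, -3.9412], [-7.8589, 1.6470]].
Δ = (-0.0319, 0.3372), so (u, v)₂ = (0.2975, -0.8981).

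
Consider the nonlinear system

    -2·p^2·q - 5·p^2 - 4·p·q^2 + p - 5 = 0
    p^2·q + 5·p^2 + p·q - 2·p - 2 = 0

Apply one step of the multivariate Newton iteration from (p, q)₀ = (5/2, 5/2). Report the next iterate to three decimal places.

At (5/2, 5/2): F = (-127.500, 46.125).
Jacobian J = [[-4·p·q - 10·p - 4·q^2 + 1, -2·p^2 - 8·p·q], [2·p·q + 10·p + q - 2, p^2 + p]].
At the point, J = [[-74.000, -62.500], [38.000, 8.750]] (det J = 1727.500).
Solving J·Δ = −F gives Δ = (-1.023, -0.829).
Then the next iterate is (p, q)₁ = (1.477, 1.671).

(1.477, 1.671)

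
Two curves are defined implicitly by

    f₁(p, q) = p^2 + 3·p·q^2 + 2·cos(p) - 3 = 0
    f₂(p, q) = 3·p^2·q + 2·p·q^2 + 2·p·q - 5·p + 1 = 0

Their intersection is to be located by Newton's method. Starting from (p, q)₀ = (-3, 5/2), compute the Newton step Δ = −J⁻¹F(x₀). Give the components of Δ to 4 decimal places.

(1.1806, -0.8188)

At (-3, 5/2): F = (-52.229985, 31.0000).
Jacobian J = [[2·p + 3·q^2 - 2·sin(p), 6·p·q], [6·p·q + 2·q^2 + 2·q - 5, 3·p^2 + 4·p·q + 2·p]].
At the point, J = [[13.032240, -45.0000], [-32.5000, -9.0000]] (det J = -1579.790160).
Solving J·Δ = −F gives Δ = (1.1806, -0.8188).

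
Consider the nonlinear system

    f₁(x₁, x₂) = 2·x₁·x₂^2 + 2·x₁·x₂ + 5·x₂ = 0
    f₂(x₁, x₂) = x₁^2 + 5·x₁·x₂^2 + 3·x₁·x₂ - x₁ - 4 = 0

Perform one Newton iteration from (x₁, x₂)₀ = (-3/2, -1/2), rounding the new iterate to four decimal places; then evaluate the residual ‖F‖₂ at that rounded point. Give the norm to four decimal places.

At (-3/2, -1/2): F = (-1.7500, 0.1250).
Jacobian J = [[2·x₂^2 + 2·x₂, 4·x₁·x₂ + 2·x₁ + 5], [2·x₁ + 5·x₂^2 + 3·x₂ - 1, 10·x₁·x₂ + 3·x₁]].
At the point, J = [[-0.5000, 5.0000], [-4.2500, 3.0000]] (det J = 19.7500).
Solving J·Δ = −F gives Δ = (0.2975, 0.3797).
Then the next iterate is (x₁, x₂)₁ = (-1.2025, -0.1203).
Re-evaluating at (-1.2025, -0.1203): F = (-0.346984, -1.004525), so ‖F‖₂ = 1.0628.

1.0628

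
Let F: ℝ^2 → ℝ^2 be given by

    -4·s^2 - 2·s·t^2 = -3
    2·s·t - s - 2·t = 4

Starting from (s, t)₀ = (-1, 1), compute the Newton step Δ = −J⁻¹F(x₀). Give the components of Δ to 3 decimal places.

(0.857, -1.536)

At (-1, 1): F = (1.000, -7.000).
Jacobian J = [[-8·s - 2·t^2, -4·s·t], [2·t - 1, 2·s - 2]].
At the point, J = [[6.000, 4.000], [1.000, -4.000]] (det J = -28.000).
Solving J·Δ = −F gives Δ = (0.857, -1.536).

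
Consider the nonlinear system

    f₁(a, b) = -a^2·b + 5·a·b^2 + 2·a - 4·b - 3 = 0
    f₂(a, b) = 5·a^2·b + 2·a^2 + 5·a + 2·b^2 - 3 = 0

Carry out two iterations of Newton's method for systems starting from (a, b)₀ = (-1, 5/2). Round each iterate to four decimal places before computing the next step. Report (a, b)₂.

(28.8264, -11.7344)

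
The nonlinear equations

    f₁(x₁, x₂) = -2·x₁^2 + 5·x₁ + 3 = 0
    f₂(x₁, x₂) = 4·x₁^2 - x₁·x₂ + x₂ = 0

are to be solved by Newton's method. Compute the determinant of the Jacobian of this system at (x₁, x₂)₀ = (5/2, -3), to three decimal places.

7.500

J = [[-4·x₁ + 5, 0], [8·x₁ - x₂, -x₁ + 1]].
At the point, J = [[-5.000, 0.000], [23.000, -1.500]].
det J = 7.500.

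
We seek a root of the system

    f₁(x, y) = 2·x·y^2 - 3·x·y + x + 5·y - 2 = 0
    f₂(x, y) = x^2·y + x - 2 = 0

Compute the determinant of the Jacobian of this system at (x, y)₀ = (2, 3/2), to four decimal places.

J = [[2·y^2 - 3·y + 1, 4·x·y - 3·x + 5], [2·x·y + 1, x^2]].
At the point, J = [[1.0000, 11.0000], [7.0000, 4.0000]].
det J = -73.0000.

-73.0000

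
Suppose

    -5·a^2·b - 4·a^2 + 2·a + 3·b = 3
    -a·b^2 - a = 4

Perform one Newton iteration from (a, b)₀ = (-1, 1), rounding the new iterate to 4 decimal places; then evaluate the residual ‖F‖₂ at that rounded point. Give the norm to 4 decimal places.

At (-1, 1): F = (-11.0000, -2.0000).
Jacobian J = [[-10·a·b - 8·a + 2, -5·a^2 + 3], [-b^2 - 1, -2·a·b]].
At the point, J = [[20.0000, -2.0000], [-2.0000, 2.0000]] (det J = 36.0000).
Solving J·Δ = −F gives Δ = (0.7222, 1.7222).
Then the next iterate is (a, b)₁ = (-0.2778, 2.7222).
Re-evaluating at (-0.2778, 2.7222): F = (3.251909, -1.663598), so ‖F‖₂ = 3.6527.

3.6527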